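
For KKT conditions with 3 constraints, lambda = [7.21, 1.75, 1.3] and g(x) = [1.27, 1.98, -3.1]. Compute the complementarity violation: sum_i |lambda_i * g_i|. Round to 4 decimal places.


KKT complementary slackness check:
lambda_1 * g_1 = 7.21 * 1.27 = 9.1567
lambda_2 * g_2 = 1.75 * 1.98 = 3.465
lambda_3 * g_3 = 1.3 * -3.1 = -4.03
Total violation = 9.1567 + 3.465 + 4.03 = 16.6517


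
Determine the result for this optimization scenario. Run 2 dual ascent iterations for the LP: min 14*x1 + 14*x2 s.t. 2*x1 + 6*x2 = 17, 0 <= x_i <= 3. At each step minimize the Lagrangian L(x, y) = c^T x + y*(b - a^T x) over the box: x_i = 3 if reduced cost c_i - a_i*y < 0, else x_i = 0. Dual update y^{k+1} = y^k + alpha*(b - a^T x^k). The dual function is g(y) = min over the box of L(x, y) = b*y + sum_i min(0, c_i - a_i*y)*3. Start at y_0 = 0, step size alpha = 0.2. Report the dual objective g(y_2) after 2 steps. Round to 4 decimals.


Dual ascent for LP: min 14*x1 + 14*x2, 2*x1 + 6*x2 = 17, 0 <= x_i <= 3
Step 1: y^k = 0.0, reduced costs: (14.0, 14.0)
  x^k = (0.0, 0.0), subgradient = b - a^T x = 17.0
  y^{k+1} = 0.0 + 0.2*17.0 = 3.4
Step 2: y^k = 3.4, reduced costs: (7.2, -6.4)
  x^k = (0.0, 3.0), subgradient = b - a^T x = -1.0
  y^{k+1} = 3.4 + 0.2*-1.0 = 3.2
Dual objective at y_2 = 3.2: reduced costs (7.6, -5.2), box minimizer x = (0.0, 3.0)
g(y_2) = b*y + (c1 - a1*y)*x1 + (c2 - a2*y)*x2 = 17*3.2 + 7.6*0.0 + (-5.2)*3.0 = 54.4 + 0.0 - 15.6 = 38.8


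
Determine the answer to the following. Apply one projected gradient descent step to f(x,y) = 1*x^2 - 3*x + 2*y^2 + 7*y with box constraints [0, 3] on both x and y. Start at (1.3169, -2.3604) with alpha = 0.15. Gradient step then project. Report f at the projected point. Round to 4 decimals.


Step 1: Compute gradient at (1.3169, -2.3604).
grad_x = 2*1*1.3169 - 3 = -0.3662
grad_y = 2*2*-2.3604 + 7 = -2.4416
Step 2: Gradient step.
x_raw = 1.3169 - 0.15*-0.3662 = 1.3718
y_raw = -2.3604 - 0.15*-2.4416 = -1.9942
Step 3: Project onto [0, 3].
x_proj = clip(1.3718) = 1.3718
y_proj = clip(-1.9942) = 0.0
Step 4: Evaluate f.
f(1.3718, 0.0) = -2.2336


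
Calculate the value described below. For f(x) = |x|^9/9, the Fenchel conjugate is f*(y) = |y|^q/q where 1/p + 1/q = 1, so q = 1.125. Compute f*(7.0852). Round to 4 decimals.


The conjugate exponent q satisfies 1/p + 1/q = 1.
p = 9, so q = 9/(9 - 1) = 1.125
|y|^q = 7.0852^1.125 = 9.0499
f*(7.0852) = 9.0499 / 1.125 = 8.0444


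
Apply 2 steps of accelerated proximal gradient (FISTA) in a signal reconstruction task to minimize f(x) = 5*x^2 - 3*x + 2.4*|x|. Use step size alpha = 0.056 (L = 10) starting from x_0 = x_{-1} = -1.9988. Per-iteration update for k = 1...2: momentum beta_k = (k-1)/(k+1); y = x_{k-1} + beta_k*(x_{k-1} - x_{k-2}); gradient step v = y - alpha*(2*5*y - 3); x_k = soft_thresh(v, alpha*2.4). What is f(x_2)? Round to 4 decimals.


FISTA on f(x) = 5*x^2 - 3*x + 2.4*|x|
L = 10, alpha = 0.056
Iteration 1: beta = 0.0, y = -1.9988 + 0.0*(-1.9988 + 1.9988) = -1.9988
  grad(y) = -22.988, v = y - alpha*grad = -0.7115
  prox(v) = soft_thresh(-0.7115, 0.1344) = -0.5771
Iteration 2: beta = 0.3333, y = -0.5771 + 0.3333*(-0.5771 + 1.9988) = -0.1032
  grad(y) = -4.0316, v = y - alpha*grad = 0.1226
  prox(v) = soft_thresh(0.1226, 0.1344) = 0.0
f(x_2) = 5*0.0^2 - 3*0.0 + 2.4*|0.0| = 0.0


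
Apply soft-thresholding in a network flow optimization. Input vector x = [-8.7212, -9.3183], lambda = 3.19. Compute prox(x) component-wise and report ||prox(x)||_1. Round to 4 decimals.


Soft-thresholding with lambda = 3.19:
prox(-8.7212) = sign(-8.7212)*max(|-8.7212| - 3.19, 0) = -5.5312
prox(-9.3183) = sign(-9.3183)*max(|-9.3183| - 3.19, 0) = -6.1283
prox(x) = [-5.5312, -6.1283]
||prox(x)||_1 = 5.5312 + 6.1283 = 11.6595


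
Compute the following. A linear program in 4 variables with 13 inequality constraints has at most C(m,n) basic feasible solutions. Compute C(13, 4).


Each vertex corresponds to some choice of n active constraints out of m, so the number of vertices is at most C(m, n) = m! / (n!(m-n)!).
m = 13, n = 4
Numerator: 13 * 12 * 11 * 10
Denominator: 4! = 24
C(13, 4) = 715


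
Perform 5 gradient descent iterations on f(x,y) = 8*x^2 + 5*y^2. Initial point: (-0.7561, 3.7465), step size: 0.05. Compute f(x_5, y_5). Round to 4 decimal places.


Gradient descent on f(x,y) = 8*x^2 + 5*y^2.
Starting point: (-0.7561, 3.7465), alpha = 0.05
Step 1: grad_x = 2*8*-0.7561 = -12.0976, grad_y = 2*5*3.7465 = 37.465
  x_1 = -0.7561 - 0.05*-12.0976 = -0.1512
  y_1 = 3.7465 - 0.05*37.465 = 1.8733
Step 2: grad_x = 2*8*-0.1512 = -2.4195, grad_y = 2*5*1.8733 = 18.7325
  x_2 = -0.1512 - 0.05*-2.4195 = -0.0302
  y_2 = 1.8733 - 0.05*18.7325 = 0.9366
Step 3: grad_x = 2*8*-0.0302 = -0.4839, grad_y = 2*5*0.9366 = 9.3663
  x_3 = -0.0302 - 0.05*-0.4839 = -0.006
  y_3 = 0.9366 - 0.05*9.3663 = 0.4683
Step 4: grad_x = 2*8*-0.006 = -0.0968, grad_y = 2*5*0.4683 = 4.6831
  x_4 = -0.006 - 0.05*-0.0968 = -0.0012
  y_4 = 0.4683 - 0.05*4.6831 = 0.2342
Step 5: grad_x = 2*8*-0.0012 = -0.0194, grad_y = 2*5*0.2342 = 2.3416
  x_5 = -0.0012 - 0.05*-0.0194 = -0.0002
  y_5 = 0.2342 - 0.05*2.3416 = 0.1171
f(-0.0002, 0.1171) = 8*(-0.0002)^2 + 5*0.1171^2 = 0.0685


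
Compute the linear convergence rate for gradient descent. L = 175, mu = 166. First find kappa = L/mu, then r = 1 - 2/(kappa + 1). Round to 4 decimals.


Step 1: Compute the condition number.
kappa = L/mu = 175/166 = 1.0542
Step 2: Compute the convergence rate.
r = 1 - 2/(kappa + 1) = 1 - 2*mu/(L + mu) = (L - mu)/(L + mu) = 9/341 = 0.0264


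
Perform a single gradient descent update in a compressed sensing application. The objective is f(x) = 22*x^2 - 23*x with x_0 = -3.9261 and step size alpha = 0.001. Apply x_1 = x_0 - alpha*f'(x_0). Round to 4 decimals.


We compute the gradient at x_0 and apply the update.
f'(x) = 44*x - 23
f'(-3.9261) = 44*-3.9261 - 23 = -195.7484
x_1 = -3.9261 - 0.001*-195.7484 = -3.7304


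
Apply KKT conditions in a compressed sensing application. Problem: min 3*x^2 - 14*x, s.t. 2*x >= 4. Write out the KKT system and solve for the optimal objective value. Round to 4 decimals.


Step 1: Try lambda = 0 (constraint inactive).
Stationarity: 2*3*x - 14 = 0
x* = 14/(2*3) = 7/3 = 2.3333 (rounded; the exact value 7/3 is used below)
Check constraint: 2*2.3333 = 4.6666 >= 4 -- satisfied.
Step 2: Compute optimal value.
f(x*) = 3*(7/3)^2 - 14*(7/3) = -16.3333


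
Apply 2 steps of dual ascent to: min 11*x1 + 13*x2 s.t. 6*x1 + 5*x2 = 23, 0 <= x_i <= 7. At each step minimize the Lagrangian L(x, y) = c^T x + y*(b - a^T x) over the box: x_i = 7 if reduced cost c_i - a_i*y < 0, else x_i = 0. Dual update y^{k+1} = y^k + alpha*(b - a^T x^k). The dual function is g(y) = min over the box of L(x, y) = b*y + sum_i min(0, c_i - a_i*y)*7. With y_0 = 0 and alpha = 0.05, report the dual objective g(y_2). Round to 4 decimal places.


Dual ascent for LP: min 11*x1 + 13*x2, 6*x1 + 5*x2 = 23, 0 <= x_i <= 7
Step 1: y^k = 0.0, reduced costs: (11.0, 13.0)
  x^k = (0.0, 0.0), subgradient = b - a^T x = 23.0
  y^{k+1} = 0.0 + 0.05*23.0 = 1.15
Step 2: y^k = 1.15, reduced costs: (4.1, 7.25)
  x^k = (0.0, 0.0), subgradient = b - a^T x = 23.0
  y^{k+1} = 1.15 + 0.05*23.0 = 2.3
Dual objective at y_2 = 2.3: reduced costs (-2.8, 1.5), box minimizer x = (7.0, 0.0)
g(y_2) = b*y + (c1 - a1*y)*x1 + (c2 - a2*y)*x2 = 23*2.3 + (-2.8)*7.0 + 1.5*0.0 = 52.9 - 19.6 + 0.0 = 33.3


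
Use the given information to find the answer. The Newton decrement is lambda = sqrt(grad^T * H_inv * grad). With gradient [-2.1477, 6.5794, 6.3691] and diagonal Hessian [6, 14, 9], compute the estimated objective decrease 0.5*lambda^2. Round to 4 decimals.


Step 1: H is diagonal, so H^(-1) * g = [-0.358, 0.47, 0.7077].
Step 2: g^T H^(-1) g = sum_i g_i^2 / H_ii
  = (-2.1477)^2/6 + (6.5794)^2/14 + (6.3691)^2/9
  = 0.7688 + 3.092 + 4.5073 = 8.3681
Step 3: Objective decrease = 0.5 * g^T H^(-1) g = 4.184


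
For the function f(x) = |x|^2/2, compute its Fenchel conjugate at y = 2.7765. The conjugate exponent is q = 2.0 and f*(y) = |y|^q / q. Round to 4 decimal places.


The conjugate exponent q satisfies 1/p + 1/q = 1.
p = 2, so q = 2/(2 - 1) = 2.0
|y|^q = 2.7765^2.0 = 7.709
f*(2.7765) = 7.709 / 2.0 = 3.8545


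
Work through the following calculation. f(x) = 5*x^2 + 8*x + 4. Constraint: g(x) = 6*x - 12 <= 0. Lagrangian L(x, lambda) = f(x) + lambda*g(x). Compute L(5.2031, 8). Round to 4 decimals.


Step 1: Evaluate f(x).
f(5.2031) = 5*5.2031^2 + 8*5.2031 + 4 = 180.986
Step 2: Evaluate g(x).
g(5.2031) = 6*5.2031 - 12 = 19.2186
Step 3: Compute Lagrangian.
L = 180.986 + 8*19.2186 = 334.7348


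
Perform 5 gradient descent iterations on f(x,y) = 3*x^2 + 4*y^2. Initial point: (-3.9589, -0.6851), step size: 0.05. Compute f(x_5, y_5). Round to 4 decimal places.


Gradient descent on f(x,y) = 3*x^2 + 4*y^2.
Starting point: (-3.9589, -0.6851), alpha = 0.05
Step 1: grad_x = 2*3*-3.9589 = -23.7534, grad_y = 2*4*-0.6851 = -5.4808
  x_1 = -3.9589 - 0.05*-23.7534 = -2.7712
  y_1 = -0.6851 - 0.05*-5.4808 = -0.4111
Step 2: grad_x = 2*3*-2.7712 = -16.6274, grad_y = 2*4*-0.4111 = -3.2885
  x_2 = -2.7712 - 0.05*-16.6274 = -1.9399
  y_2 = -0.4111 - 0.05*-3.2885 = -0.2466
Step 3: grad_x = 2*3*-1.9399 = -11.6392, grad_y = 2*4*-0.2466 = -1.9731
  x_3 = -1.9399 - 0.05*-11.6392 = -1.3579
  y_3 = -0.2466 - 0.05*-1.9731 = -0.148
Step 4: grad_x = 2*3*-1.3579 = -8.1474, grad_y = 2*4*-0.148 = -1.1839
  x_4 = -1.3579 - 0.05*-8.1474 = -0.9505
  y_4 = -0.148 - 0.05*-1.1839 = -0.0888
Step 5: grad_x = 2*3*-0.9505 = -5.7032, grad_y = 2*4*-0.0888 = -0.7103
  x_5 = -0.9505 - 0.05*-5.7032 = -0.6654
  y_5 = -0.0888 - 0.05*-0.7103 = -0.0533
f(-0.6654, -0.0533) = 3*(-0.6654)^2 + 4*(-0.0533)^2 = 1.3395


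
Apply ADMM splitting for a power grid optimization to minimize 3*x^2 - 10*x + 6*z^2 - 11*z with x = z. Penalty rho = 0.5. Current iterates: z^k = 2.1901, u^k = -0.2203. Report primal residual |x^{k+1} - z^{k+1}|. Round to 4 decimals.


ADMM iteration with rho = 0.5, z^k = 2.1901, u^k = -0.2203
Step 1: x-update.
Minimize 3*x^2 - 10*x + (0.5/2)*(x - 2.1901 - 0.2203)^2
FOC: (2*3 + 0.5)*x = 10 + 0.5*(2.1901 + 0.2203)
x^{k+1} = 1.7239
Step 2: z-update.
Minimize 6*z^2 - 11*z + (0.5/2)*(1.7239 - z - 0.2203)^2
FOC: (2*6 + 0.5)*z = 11 + 0.5*(1.7239 - 0.2203)
z^{k+1} = 0.9401
Step 3: u-update.
u^{k+1} = -0.2203 + 1.7239 - 0.9401 = 0.5634
Step 4: Primal residual = |1.7239 - 0.9401| = 0.7837


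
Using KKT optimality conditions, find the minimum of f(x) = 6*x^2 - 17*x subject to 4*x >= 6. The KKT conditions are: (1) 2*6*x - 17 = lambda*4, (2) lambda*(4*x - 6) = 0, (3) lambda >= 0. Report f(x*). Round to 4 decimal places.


Step 1: Try lambda = 0 (constraint inactive).
x_unc = 17/(2*6) = 1.4167
Check: 4*1.4167 = 5.6668 < 6 -- violated!
Step 2: Constraint must be active: 4*x = 6
x* = 6/4 = 1.5
lambda = (2*6*1.5 - 17)/4 = 0.25
Step 3: Compute optimal value.
f(x*) = 6*1.5^2 - 17*1.5 = -12.0


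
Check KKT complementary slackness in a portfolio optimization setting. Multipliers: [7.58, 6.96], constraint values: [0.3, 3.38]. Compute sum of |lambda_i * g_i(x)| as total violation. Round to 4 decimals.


KKT complementary slackness check:
lambda_1 * g_1 = 7.58 * 0.3 = 2.274
lambda_2 * g_2 = 6.96 * 3.38 = 23.5248
Total violation = 2.274 + 23.5248 = 25.7988


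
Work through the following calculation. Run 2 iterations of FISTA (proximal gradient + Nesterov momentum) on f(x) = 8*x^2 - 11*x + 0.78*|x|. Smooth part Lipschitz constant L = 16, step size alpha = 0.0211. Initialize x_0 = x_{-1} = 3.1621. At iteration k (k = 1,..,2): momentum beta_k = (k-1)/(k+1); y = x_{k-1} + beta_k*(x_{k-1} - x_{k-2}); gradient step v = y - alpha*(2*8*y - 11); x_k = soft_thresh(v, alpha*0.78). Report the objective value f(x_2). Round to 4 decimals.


FISTA on f(x) = 8*x^2 - 11*x + 0.78*|x|
L = 16, alpha = 0.0211
Iteration 1: beta = 0.0, y = 3.1621 + 0.0*(3.1621 - 3.1621) = 3.1621
  grad(y) = 39.5936, v = y - alpha*grad = 2.3267
  prox(v) = soft_thresh(2.3267, 0.0165) = 2.3102
Iteration 2: beta = 0.3333, y = 2.3102 + 0.3333*(2.3102 - 3.1621) = 2.0263
  grad(y) = 21.4201, v = y - alpha*grad = 1.5743
  prox(v) = soft_thresh(1.5743, 0.0165) = 1.5578
f(x_2) = 8*1.5578^2 - 11*1.5578 + 0.78*|1.5578| = 3.4937


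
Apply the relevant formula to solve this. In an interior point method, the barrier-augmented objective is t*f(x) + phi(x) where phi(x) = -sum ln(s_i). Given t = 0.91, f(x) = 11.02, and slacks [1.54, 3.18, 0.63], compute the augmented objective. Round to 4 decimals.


Step 1: Compute log-barrier.
ln values: [0.4318, 1.1569, -0.462]
phi = -(0.4318 + 1.1569 - 0.462) = -1.1266
Step 2: Compute augmented objective.
t*f(x) = 0.91*11.02 = 10.0282
Total = 10.0282 - 1.1266 = 8.9016


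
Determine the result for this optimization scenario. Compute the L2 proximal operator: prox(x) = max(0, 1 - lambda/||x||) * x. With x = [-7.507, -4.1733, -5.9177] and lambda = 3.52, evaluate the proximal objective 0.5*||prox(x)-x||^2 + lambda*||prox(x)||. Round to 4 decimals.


Step 1: Compute ||x||.
||x|| = 10.4303
Step 2: Compute scaling factor.
scale = max(0, 1 - 3.52/10.4303) = 0.6625
Step 3: prox(x) = [-4.9735, -2.7649, -3.9206]
||prox(x)|| = 6.9103
Step 4: Proximal objective.
0.5*||prox-x||^2 = 6.1952
lambda*||prox|| = 24.3243
Total = 30.5194


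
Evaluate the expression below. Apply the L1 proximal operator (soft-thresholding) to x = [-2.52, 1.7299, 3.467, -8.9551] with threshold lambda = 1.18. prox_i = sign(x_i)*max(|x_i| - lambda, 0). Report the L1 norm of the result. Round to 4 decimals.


Soft-thresholding with lambda = 1.18:
prox(-2.52) = sign(-2.52)*max(|-2.52| - 1.18, 0) = -1.34
prox(1.7299) = sign(1.7299)*max(|1.7299| - 1.18, 0) = 0.5499
prox(3.467) = sign(3.467)*max(|3.467| - 1.18, 0) = 2.287
prox(-8.9551) = sign(-8.9551)*max(|-8.9551| - 1.18, 0) = -7.7751
prox(x) = [-1.34, 0.5499, 2.287, -7.7751]
||prox(x)||_1 = 1.34 + 0.5499 + 2.287 + 7.7751 = 11.952


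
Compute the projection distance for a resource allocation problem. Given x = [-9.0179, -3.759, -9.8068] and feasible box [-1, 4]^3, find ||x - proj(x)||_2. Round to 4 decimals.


Project each component onto [-1, 4].
clip(-9.0179) = -1.0, clip(-3.759) = -1.0, clip(-9.8068) = -1.0
Projection = [-1.0, -1.0, -1.0]
Squared diffs: [64.2867, 7.6121, 77.5597]
Distance = sqrt(149.4585) = 12.2253


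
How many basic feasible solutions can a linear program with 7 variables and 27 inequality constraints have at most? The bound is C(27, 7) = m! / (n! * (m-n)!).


Each vertex corresponds to some choice of n active constraints out of m, so the number of vertices is at most C(m, n) = m! / (n!(m-n)!).
m = 27, n = 7
Numerator: 27 * 26 * 25 * 24 * 23 * 22 * 21
Denominator: 7! = 5040
C(27, 7) = 888030


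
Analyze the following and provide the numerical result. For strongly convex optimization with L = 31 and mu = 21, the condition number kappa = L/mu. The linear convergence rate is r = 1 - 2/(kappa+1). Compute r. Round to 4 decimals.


Step 1: Compute the condition number.
kappa = L/mu = 31/21 = 1.4762
Step 2: Compute the convergence rate.
r = 1 - 2/(kappa + 1) = 1 - 2*mu/(L + mu) = (L - mu)/(L + mu) = 10/52 = 0.1923


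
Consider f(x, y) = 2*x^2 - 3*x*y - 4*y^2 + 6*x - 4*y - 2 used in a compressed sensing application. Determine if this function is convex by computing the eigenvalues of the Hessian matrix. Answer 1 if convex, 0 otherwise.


The Hessian of f(x,y) = 2*x^2 - 3*x*y - 4*y^2 + 6*x - 4*y - 2 is:
H = [[4, -3], [-3, -8]]
Trace = 4 - 8 = -4
Determinant = 4*-8 - (-3)^2 = -41
Discriminant = (-4)^2 - 4*-41 = 180.0
Eigenvalues: lambda_1 = -8.7082, lambda_2 = 4.7082
The function is not convex.

0


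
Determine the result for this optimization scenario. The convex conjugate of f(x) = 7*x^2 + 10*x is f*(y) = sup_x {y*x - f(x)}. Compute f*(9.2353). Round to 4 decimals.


f*(y) = sup_x {y*x - a*x^2 - b*x} = sup_x {(y-b)*x - a*x^2}
FOC: (y - b) - 2a*x = 0 => x* = (y - b)/(2a)
x* = (9.2353 - 10)/(2*7) = -0.0546
f*(9.2353) = (y-b)^2/(4a) = (9.2353 - 10)^2/(4*7)
= 0.5848/28 = 0.0209


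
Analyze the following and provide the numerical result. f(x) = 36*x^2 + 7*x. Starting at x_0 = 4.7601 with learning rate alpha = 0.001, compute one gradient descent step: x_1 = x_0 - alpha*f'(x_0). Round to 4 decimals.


We compute the gradient at x_0 and apply the update.
f'(x) = 72*x + 7
f'(4.7601) = 72*4.7601 + 7 = 349.7272
x_1 = 4.7601 - 0.001*349.7272 = 4.4104


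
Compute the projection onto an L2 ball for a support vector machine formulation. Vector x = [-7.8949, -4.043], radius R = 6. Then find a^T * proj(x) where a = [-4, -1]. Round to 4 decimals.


Step 1: Compute ||x|| (intermediates to 6 decimals).
||x|| = sqrt((-7.8949)^2 + (-4.043)^2) = 8.86991
Step 2: Project.
Since ||x|| > R, scale = R/||x|| = 6/8.86991 = 0.676444, proj(x) = scale * x
proj(x) = [-5.340458, -2.734863]
Step 3: Dot product.
a^T * proj(x) = -4*(-5.340458) - 1*(-2.734863) = 24.0967


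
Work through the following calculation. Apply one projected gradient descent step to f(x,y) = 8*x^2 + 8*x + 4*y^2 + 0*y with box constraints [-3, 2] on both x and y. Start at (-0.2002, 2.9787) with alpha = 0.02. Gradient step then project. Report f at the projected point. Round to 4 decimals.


Step 1: Compute gradient at (-0.2002, 2.9787).
grad_x = 2*8*-0.2002 + 8 = 4.7968
grad_y = 2*4*2.9787 + 0 = 23.8296
Step 2: Gradient step.
x_raw = -0.2002 - 0.02*4.7968 = -0.2961
y_raw = 2.9787 - 0.02*23.8296 = 2.5021
Step 3: Project onto [-3, 2].
x_proj = clip(-0.2961) = -0.2961
y_proj = clip(2.5021) = 2.0
Step 4: Evaluate f.
f(-0.2961, 2.0) = 14.3325


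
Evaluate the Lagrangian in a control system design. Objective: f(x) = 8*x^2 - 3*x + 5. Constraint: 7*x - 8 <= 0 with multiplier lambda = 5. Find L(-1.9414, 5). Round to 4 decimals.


Step 1: Evaluate f(x).
f(-1.9414) = 8*(-1.9414)^2 - 3*(-1.9414) + 5 = 40.9765
Step 2: Evaluate g(x).
g(-1.9414) = 7*-1.9414 - 8 = -21.5898
Step 3: Compute Lagrangian.
L = 40.9765 + 5*-21.5898 = -66.9725


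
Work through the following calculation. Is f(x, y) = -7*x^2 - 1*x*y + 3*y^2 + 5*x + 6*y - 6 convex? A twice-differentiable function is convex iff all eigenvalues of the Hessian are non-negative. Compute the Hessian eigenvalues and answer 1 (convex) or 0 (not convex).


The Hessian of f(x,y) = -7*x^2 - 1*x*y + 3*y^2 + 5*x + 6*y - 6 is:
H = [[-14, -1], [-1, 6]]
Trace = -14 + 6 = -8
Determinant = -14*6 - (-1)^2 = -85
Discriminant = (-8)^2 - 4*-85 = 404.0
Eigenvalues: lambda_1 = -14.0499, lambda_2 = 6.0499
The function is not convex.

0


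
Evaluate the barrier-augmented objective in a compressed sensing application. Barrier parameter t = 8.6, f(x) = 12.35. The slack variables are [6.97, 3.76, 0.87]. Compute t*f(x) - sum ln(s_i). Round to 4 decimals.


Step 1: Compute log-barrier.
ln values: [1.9416, 1.3244, -0.1393]
phi = -(1.9416 + 1.3244 - 0.1393) = -3.1268
Step 2: Compute augmented objective.
t*f(x) = 8.6*12.35 = 106.21
Total = 106.21 - 3.1268 = 103.0832


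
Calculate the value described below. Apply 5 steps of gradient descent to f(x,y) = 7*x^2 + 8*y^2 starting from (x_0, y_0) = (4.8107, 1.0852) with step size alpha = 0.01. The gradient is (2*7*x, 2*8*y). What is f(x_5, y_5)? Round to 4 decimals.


Gradient descent on f(x,y) = 7*x^2 + 8*y^2.
Starting point: (4.8107, 1.0852), alpha = 0.01
Step 1: grad_x = 2*7*4.8107 = 67.3498, grad_y = 2*8*1.0852 = 17.3632
  x_1 = 4.8107 - 0.01*67.3498 = 4.1372
  y_1 = 1.0852 - 0.01*17.3632 = 0.9116
Step 2: grad_x = 2*7*4.1372 = 57.9208, grad_y = 2*8*0.9116 = 14.5851
  x_2 = 4.1372 - 0.01*57.9208 = 3.558
  y_2 = 0.9116 - 0.01*14.5851 = 0.7657
Step 3: grad_x = 2*7*3.558 = 49.8119, grad_y = 2*8*0.7657 = 12.2515
  x_3 = 3.558 - 0.01*49.8119 = 3.0599
  y_3 = 0.7657 - 0.01*12.2515 = 0.6432
Step 4: grad_x = 2*7*3.0599 = 42.8382, grad_y = 2*8*0.6432 = 10.2912
  x_4 = 3.0599 - 0.01*42.8382 = 2.6315
  y_4 = 0.6432 - 0.01*10.2912 = 0.5403
Step 5: grad_x = 2*7*2.6315 = 36.8409, grad_y = 2*8*0.5403 = 8.6446
  x_5 = 2.6315 - 0.01*36.8409 = 2.2631
  y_5 = 0.5403 - 0.01*8.6446 = 0.4538
f(2.2631, 0.4538) = 7*2.2631^2 + 8*0.4538^2 = 37.4986


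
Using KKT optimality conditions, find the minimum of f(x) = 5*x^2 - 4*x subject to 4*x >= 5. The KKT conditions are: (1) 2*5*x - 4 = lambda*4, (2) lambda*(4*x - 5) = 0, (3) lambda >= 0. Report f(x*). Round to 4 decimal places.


Step 1: Try lambda = 0 (constraint inactive).
x_unc = 4/(2*5) = 0.4
Check: 4*0.4 = 1.6 < 5 -- violated!
Step 2: Constraint must be active: 4*x = 5
x* = 5/4 = 1.25
lambda = (2*5*1.25 - 4)/4 = 2.125
Step 3: Compute optimal value.
f(x*) = 5*1.25^2 - 4*1.25 = 2.8125


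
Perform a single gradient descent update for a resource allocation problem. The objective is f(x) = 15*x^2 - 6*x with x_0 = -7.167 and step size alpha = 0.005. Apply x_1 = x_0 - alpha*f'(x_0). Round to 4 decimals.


We compute the gradient at x_0 and apply the update.
f'(x) = 30*x - 6
f'(-7.167) = 30*-7.167 - 6 = -221.01
x_1 = -7.167 - 0.005*-221.01 = -6.062


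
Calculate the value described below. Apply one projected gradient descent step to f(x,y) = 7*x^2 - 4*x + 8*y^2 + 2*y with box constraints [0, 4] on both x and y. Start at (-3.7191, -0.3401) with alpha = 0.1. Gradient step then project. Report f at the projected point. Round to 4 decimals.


Step 1: Compute gradient at (-3.7191, -0.3401).
grad_x = 2*7*-3.7191 - 4 = -56.0674
grad_y = 2*8*-0.3401 + 2 = -3.4416
Step 2: Gradient step.
x_raw = -3.7191 - 0.1*-56.0674 = 1.8876
y_raw = -0.3401 - 0.1*-3.4416 = 0.0041
Step 3: Project onto [0, 4].
x_proj = clip(1.8876) = 1.8876
y_proj = clip(0.0041) = 0.0041
Step 4: Evaluate f.
f(1.8876, 0.0041) = 17.4


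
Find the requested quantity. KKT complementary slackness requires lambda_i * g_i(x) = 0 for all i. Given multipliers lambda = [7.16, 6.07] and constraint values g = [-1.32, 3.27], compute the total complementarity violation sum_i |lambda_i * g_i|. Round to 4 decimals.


KKT complementary slackness check:
lambda_1 * g_1 = 7.16 * -1.32 = -9.4512
lambda_2 * g_2 = 6.07 * 3.27 = 19.8489
Total violation = 9.4512 + 19.8489 = 29.3001


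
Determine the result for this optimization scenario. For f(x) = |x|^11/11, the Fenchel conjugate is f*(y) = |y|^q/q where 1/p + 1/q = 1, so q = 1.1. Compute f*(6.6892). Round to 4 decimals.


The conjugate exponent q satisfies 1/p + 1/q = 1.
p = 11, so q = 11/(11 - 1) = 1.1
|y|^q = 6.6892^1.1 = 8.0893
f*(6.6892) = 8.0893 / 1.1 = 7.3539


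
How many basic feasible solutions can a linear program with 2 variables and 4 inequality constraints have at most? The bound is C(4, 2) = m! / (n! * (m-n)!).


Each vertex corresponds to some choice of n active constraints out of m, so the number of vertices is at most C(m, n) = m! / (n!(m-n)!).
m = 4, n = 2
Numerator: 4 * 3
Denominator: 2! = 2
C(4, 2) = 6


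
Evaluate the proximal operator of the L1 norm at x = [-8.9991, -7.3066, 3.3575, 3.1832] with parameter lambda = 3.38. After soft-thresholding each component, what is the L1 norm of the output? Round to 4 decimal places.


Soft-thresholding with lambda = 3.38:
prox(-8.9991) = sign(-8.9991)*max(|-8.9991| - 3.38, 0) = -5.6191
prox(-7.3066) = sign(-7.3066)*max(|-7.3066| - 3.38, 0) = -3.9266
prox(3.3575) = sign(3.3575)*max(|3.3575| - 3.38, 0) = 0.0
prox(3.1832) = sign(3.1832)*max(|3.1832| - 3.38, 0) = 0.0
prox(x) = [-5.6191, -3.9266, 0.0, 0.0]
||prox(x)||_1 = 5.6191 + 3.9266 + 0.0 + 0.0 = 9.5457


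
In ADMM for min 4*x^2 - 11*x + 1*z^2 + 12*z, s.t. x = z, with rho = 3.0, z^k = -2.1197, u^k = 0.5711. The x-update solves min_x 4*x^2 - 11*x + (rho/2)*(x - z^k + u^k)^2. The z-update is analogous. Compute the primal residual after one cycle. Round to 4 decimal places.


ADMM iteration with rho = 3.0, z^k = -2.1197, u^k = 0.5711
Step 1: x-update.
Minimize 4*x^2 - 11*x + (3.0/2)*(x + 2.1197 + 0.5711)^2
FOC: (2*4 + 3.0)*x = 11 + 3.0*(-2.1197 - 0.5711)
x^{k+1} = 0.2661
Step 2: z-update.
Minimize 1*z^2 + 12*z + (3.0/2)*(0.2661 - z + 0.5711)^2
FOC: (2*1 + 3.0)*z = -12 + 3.0*(0.2661 + 0.5711)
z^{k+1} = -1.8977
Step 3: u-update.
u^{k+1} = 0.5711 + 0.2661 + 1.8977 = 2.7349
Step 4: Primal residual = |0.2661 + 1.8977| = 2.1638


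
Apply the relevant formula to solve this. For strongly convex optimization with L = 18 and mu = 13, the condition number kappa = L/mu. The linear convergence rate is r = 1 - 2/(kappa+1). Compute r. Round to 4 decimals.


Step 1: Compute the condition number.
kappa = L/mu = 18/13 = 1.3846
Step 2: Compute the convergence rate.
r = 1 - 2/(kappa + 1) = 1 - 2*mu/(L + mu) = (L - mu)/(L + mu) = 5/31 = 0.1613


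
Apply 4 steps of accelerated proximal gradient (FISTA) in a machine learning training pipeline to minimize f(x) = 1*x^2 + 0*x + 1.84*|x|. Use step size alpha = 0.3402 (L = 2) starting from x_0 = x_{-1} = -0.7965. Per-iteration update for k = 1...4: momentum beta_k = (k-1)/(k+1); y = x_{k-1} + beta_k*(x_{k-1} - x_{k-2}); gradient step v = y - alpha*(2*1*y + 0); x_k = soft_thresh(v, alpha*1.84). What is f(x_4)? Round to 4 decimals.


FISTA on f(x) = 1*x^2 + 0*x + 1.84*|x|
L = 2, alpha = 0.3402
Iteration 1: beta = 0.0, y = -0.7965 + 0.0*(-0.7965 + 0.7965) = -0.7965
  grad(y) = -1.593, v = y - alpha*grad = -0.2546
  prox(v) = soft_thresh(-0.2546, 0.626) = 0.0
Iteration 2: beta = 0.3333, y = 0.0 + 0.3333*(0.0 + 0.7965) = 0.2655
  grad(y) = 0.531, v = y - alpha*grad = 0.0849
  prox(v) = soft_thresh(0.0849, 0.626) = 0.0
Iteration 3: beta = 0.5, y = 0.0 + 0.5*(0.0 - 0.0) = 0.0
  grad(y) = 0.0, v = y - alpha*grad = 0.0
  prox(v) = soft_thresh(0.0, 0.626) = 0.0
Iteration 4: beta = 0.6, y = 0.0 + 0.6*(0.0 - 0.0) = 0.0
  grad(y) = 0.0, v = y - alpha*grad = 0.0
  prox(v) = soft_thresh(0.0, 0.626) = 0.0
f(x_4) = 1*0.0^2 + 0*0.0 + 1.84*|0.0| = 0.0


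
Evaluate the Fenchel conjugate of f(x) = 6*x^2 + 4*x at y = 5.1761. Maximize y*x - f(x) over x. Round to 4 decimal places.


f*(y) = sup_x {y*x - a*x^2 - b*x} = sup_x {(y-b)*x - a*x^2}
FOC: (y - b) - 2a*x = 0 => x* = (y - b)/(2a)
x* = (5.1761 - 4)/(2*6) = 0.098
f*(5.1761) = (y-b)^2/(4a) = (5.1761 - 4)^2/(4*6)
= 1.3832/24 = 0.0576


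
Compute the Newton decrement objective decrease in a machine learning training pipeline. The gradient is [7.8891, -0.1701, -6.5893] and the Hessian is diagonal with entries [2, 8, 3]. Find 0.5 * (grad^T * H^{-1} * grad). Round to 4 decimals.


Step 1: H is diagonal, so H^(-1) * g = [3.9446, -0.0213, -2.1964].
Step 2: g^T H^(-1) g = sum_i g_i^2 / H_ii
  = (7.8891)^2/2 + (-0.1701)^2/8 + (-6.5893)^2/3
  = 31.1189 + 0.0036 + 14.473 = 45.5955
Step 3: Objective decrease = 0.5 * g^T H^(-1) g = 22.7978


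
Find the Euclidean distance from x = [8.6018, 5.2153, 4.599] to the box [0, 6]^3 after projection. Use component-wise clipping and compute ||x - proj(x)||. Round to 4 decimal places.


Project each component onto [0, 6].
clip(8.6018) = 6.0, clip(5.2153) = 5.2153, clip(4.599) = 4.599
Projection = [6.0, 5.2153, 4.599]
Squared diffs: [6.7694, 0.0, 0.0]
Distance = sqrt(6.7694) = 2.6018


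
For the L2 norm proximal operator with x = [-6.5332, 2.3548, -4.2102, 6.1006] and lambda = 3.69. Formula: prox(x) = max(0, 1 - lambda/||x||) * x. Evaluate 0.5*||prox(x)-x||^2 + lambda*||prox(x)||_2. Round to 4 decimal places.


Step 1: Compute ||x||.
||x|| = 10.1573
Step 2: Compute scaling factor.
scale = max(0, 1 - 3.69/10.1573) = 0.6367
Step 3: prox(x) = [-4.1598, 1.4993, -2.6807, 3.8843]
||prox(x)|| = 6.4673
Step 4: Proximal objective.
0.5*||prox-x||^2 = 6.8081
lambda*||prox|| = 23.8643
Total = 30.6724


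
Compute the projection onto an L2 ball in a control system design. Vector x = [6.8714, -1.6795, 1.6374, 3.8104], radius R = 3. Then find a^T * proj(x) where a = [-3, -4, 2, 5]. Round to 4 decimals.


Step 1: Compute ||x|| (intermediates to 6 decimals).
||x|| = sqrt(6.8714^2 + (-1.6795)^2 + 1.6374^2 + 3.8104^2) = 8.199822
Step 2: Project.
Since ||x|| > R, scale = R/||x|| = 3/8.199822 = 0.365862, proj(x) = scale * x
proj(x) = [2.513984, -0.614465, 0.599062, 1.394081]
Step 3: Dot product.
a^T * proj(x) = -3*2.513984 - 4*(-0.614465) + 2*0.599062 + 5*1.394081 = 3.0844


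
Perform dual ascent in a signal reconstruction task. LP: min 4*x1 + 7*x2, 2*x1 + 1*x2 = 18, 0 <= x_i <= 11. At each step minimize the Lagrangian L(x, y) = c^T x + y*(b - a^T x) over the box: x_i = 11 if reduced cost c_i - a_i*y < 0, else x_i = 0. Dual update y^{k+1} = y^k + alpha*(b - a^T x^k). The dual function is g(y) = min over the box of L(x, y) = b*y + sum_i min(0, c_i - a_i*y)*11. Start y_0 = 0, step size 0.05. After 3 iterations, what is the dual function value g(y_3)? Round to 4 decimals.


Dual ascent for LP: min 4*x1 + 7*x2, 2*x1 + 1*x2 = 18, 0 <= x_i <= 11
Step 1: y^k = 0.0, reduced costs: (4.0, 7.0)
  x^k = (0.0, 0.0), subgradient = b - a^T x = 18.0
  y^{k+1} = 0.0 + 0.05*18.0 = 0.9
Step 2: y^k = 0.9, reduced costs: (2.2, 6.1)
  x^k = (0.0, 0.0), subgradient = b - a^T x = 18.0
  y^{k+1} = 0.9 + 0.05*18.0 = 1.8
Step 3: y^k = 1.8, reduced costs: (0.4, 5.2)
  x^k = (0.0, 0.0), subgradient = b - a^T x = 18.0
  y^{k+1} = 1.8 + 0.05*18.0 = 2.7
Dual objective at y_3 = 2.7: reduced costs (-1.4, 4.3), box minimizer x = (11.0, 0.0)
g(y_3) = b*y + (c1 - a1*y)*x1 + (c2 - a2*y)*x2 = 18*2.7 + (-1.4)*11.0 + 4.3*0.0 = 48.6 - 15.4 + 0.0 = 33.2


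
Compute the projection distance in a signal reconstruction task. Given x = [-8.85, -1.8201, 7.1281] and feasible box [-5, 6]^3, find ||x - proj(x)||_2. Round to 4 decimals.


Project each component onto [-5, 6].
clip(-8.85) = -5.0, clip(-1.8201) = -1.8201, clip(7.1281) = 6.0
Projection = [-5.0, -1.8201, 6.0]
Squared diffs: [14.8225, 0.0, 1.2726]
Distance = sqrt(16.0951) = 4.0119


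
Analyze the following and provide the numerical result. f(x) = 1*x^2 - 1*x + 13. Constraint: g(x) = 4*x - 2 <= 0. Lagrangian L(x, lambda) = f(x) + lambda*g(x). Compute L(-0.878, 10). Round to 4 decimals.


Step 1: Evaluate f(x).
f(-0.878) = 1*(-0.878)^2 - 1*(-0.878) + 13 = 14.6489
Step 2: Evaluate g(x).
g(-0.878) = 4*-0.878 - 2 = -5.512
Step 3: Compute Lagrangian.
L = 14.6489 + 10*-5.512 = -40.4711


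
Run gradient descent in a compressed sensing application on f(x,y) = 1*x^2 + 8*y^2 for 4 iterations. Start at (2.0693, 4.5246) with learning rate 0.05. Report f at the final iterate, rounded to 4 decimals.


Gradient descent on f(x,y) = 1*x^2 + 8*y^2.
Starting point: (2.0693, 4.5246), alpha = 0.05
Step 1: grad_x = 2*1*2.0693 = 4.1386, grad_y = 2*8*4.5246 = 72.3936
  x_1 = 2.0693 - 0.05*4.1386 = 1.8624
  y_1 = 4.5246 - 0.05*72.3936 = 0.9049
Step 2: grad_x = 2*1*1.8624 = 3.7247, grad_y = 2*8*0.9049 = 14.4787
  x_2 = 1.8624 - 0.05*3.7247 = 1.6761
  y_2 = 0.9049 - 0.05*14.4787 = 0.181
Step 3: grad_x = 2*1*1.6761 = 3.3523, grad_y = 2*8*0.181 = 2.8957
  x_3 = 1.6761 - 0.05*3.3523 = 1.5085
  y_3 = 0.181 - 0.05*2.8957 = 0.0362
Step 4: grad_x = 2*1*1.5085 = 3.017, grad_y = 2*8*0.0362 = 0.5791
  x_4 = 1.5085 - 0.05*3.017 = 1.3577
  y_4 = 0.0362 - 0.05*0.5791 = 0.0072
f(1.3577, 0.0072) = 1*1.3577^2 + 8*0.0072^2 = 1.8437


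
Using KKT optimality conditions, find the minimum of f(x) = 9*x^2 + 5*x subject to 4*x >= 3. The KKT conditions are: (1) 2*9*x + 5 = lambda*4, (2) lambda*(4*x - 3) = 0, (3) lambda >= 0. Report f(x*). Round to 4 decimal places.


Step 1: Try lambda = 0 (constraint inactive).
x_unc = -5/(2*9) = -0.2778
Check: 4*-0.2778 = -1.1112 < 3 -- violated!
Step 2: Constraint must be active: 4*x = 3
x* = 3/4 = 0.75
lambda = (2*9*0.75 + 5)/4 = 4.625
Step 3: Compute optimal value.
f(x*) = 9*0.75^2 + 5*0.75 = 8.8125


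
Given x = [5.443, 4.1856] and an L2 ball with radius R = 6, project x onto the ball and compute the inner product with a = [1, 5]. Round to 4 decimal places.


Step 1: Compute ||x|| (intermediates to 6 decimals).
||x|| = sqrt(5.443^2 + 4.1856^2) = 6.866258
Step 2: Project.
Since ||x|| > R, scale = R/||x|| = 6/6.866258 = 0.873838, proj(x) = scale * x
proj(x) = [4.7563, 3.657536]
Step 3: Dot product.
a^T * proj(x) = 1*4.7563 + 5*3.657536 = 23.044


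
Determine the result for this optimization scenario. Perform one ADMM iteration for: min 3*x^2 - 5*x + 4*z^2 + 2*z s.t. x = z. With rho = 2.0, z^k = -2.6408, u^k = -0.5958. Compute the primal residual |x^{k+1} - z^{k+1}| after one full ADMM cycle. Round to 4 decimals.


ADMM iteration with rho = 2.0, z^k = -2.6408, u^k = -0.5958
Step 1: x-update.
Minimize 3*x^2 - 5*x + (2.0/2)*(x + 2.6408 - 0.5958)^2
FOC: (2*3 + 2.0)*x = 5 + 2.0*(-2.6408 + 0.5958)
x^{k+1} = 0.1138
Step 2: z-update.
Minimize 4*z^2 + 2*z + (2.0/2)*(0.1138 - z - 0.5958)^2
FOC: (2*4 + 2.0)*z = -2 + 2.0*(0.1138 - 0.5958)
z^{k+1} = -0.2964
Step 3: u-update.
u^{k+1} = -0.5958 + 0.1138 + 0.2964 = -0.1856
Step 4: Primal residual = |0.1138 + 0.2964| = 0.4102


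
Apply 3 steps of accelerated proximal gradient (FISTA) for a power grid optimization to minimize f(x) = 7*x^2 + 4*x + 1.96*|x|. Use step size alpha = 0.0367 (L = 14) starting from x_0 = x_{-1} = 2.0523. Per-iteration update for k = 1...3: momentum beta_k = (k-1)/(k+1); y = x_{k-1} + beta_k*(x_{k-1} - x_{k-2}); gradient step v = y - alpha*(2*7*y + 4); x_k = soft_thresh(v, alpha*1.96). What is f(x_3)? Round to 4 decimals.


FISTA on f(x) = 7*x^2 + 4*x + 1.96*|x|
L = 14, alpha = 0.0367
Iteration 1: beta = 0.0, y = 2.0523 + 0.0*(2.0523 - 2.0523) = 2.0523
  grad(y) = 32.7322, v = y - alpha*grad = 0.851
  prox(v) = soft_thresh(0.851, 0.0719) = 0.7791
Iteration 2: beta = 0.3333, y = 0.7791 + 0.3333*(0.7791 - 2.0523) = 0.3547
  grad(y) = 8.9657, v = y - alpha*grad = 0.0257
  prox(v) = soft_thresh(0.0257, 0.0719) = 0.0
Iteration 3: beta = 0.5, y = 0.0 + 0.5*(0.0 - 0.7791) = -0.3895
  grad(y) = -1.4537, v = y - alpha*grad = -0.3362
  prox(v) = soft_thresh(-0.3362, 0.0719) = -0.2643
f(x_3) = 7*(-0.2643)^2 + 4*(-0.2643) + 1.96*|-0.2643| = -0.0502


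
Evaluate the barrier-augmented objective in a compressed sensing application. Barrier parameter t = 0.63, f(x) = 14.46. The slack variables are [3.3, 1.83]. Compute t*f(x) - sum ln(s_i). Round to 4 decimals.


Step 1: Compute log-barrier.
ln values: [1.1939, 0.6043]
phi = -(1.1939 + 0.6043) = -1.7982
Step 2: Compute augmented objective.
t*f(x) = 0.63*14.46 = 9.1098
Total = 9.1098 - 1.7982 = 7.3116


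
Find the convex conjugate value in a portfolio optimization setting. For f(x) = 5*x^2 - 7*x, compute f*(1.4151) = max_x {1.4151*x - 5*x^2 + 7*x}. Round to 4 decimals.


f*(y) = sup_x {y*x - a*x^2 - b*x} = sup_x {(y-b)*x - a*x^2}
FOC: (y - b) - 2a*x = 0 => x* = (y - b)/(2a)
x* = (1.4151 + 7)/(2*5) = 0.8415
f*(1.4151) = (y-b)^2/(4a) = (1.4151 + 7)^2/(4*5)
= 70.8139/20 = 3.5407


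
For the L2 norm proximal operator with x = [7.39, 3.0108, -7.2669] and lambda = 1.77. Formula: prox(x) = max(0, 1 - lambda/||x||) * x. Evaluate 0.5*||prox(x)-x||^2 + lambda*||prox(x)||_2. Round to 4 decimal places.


Step 1: Compute ||x||.
||x|| = 10.7928
Step 2: Compute scaling factor.
scale = max(0, 1 - 1.77/10.7928) = 0.836
Step 3: prox(x) = [6.1781, 2.517, -6.0751]
||prox(x)|| = 9.0228
Step 4: Proximal objective.
0.5*||prox-x||^2 = 1.5665
lambda*||prox|| = 15.9704
Total = 17.5368


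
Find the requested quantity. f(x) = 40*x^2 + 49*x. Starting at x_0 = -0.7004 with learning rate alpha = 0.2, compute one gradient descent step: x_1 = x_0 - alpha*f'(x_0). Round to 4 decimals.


We compute the gradient at x_0 and apply the update.
f'(x) = 80*x + 49
f'(-0.7004) = 80*-0.7004 + 49 = -7.032
x_1 = -0.7004 - 0.2*-7.032 = 0.706


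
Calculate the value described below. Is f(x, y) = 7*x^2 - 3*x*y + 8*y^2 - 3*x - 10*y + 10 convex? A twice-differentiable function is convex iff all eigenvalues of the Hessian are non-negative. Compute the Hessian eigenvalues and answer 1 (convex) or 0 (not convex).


The Hessian of f(x,y) = 7*x^2 - 3*x*y + 8*y^2 - 3*x - 10*y + 10 is:
H = [[14, -3], [-3, 16]]
Trace = 14 + 16 = 30
Determinant = 14*16 - (-3)^2 = 215
Discriminant = (30)^2 - 4*215 = 40.0
Eigenvalues: lambda_1 = 11.8377, lambda_2 = 18.1623
The function is convex.

1


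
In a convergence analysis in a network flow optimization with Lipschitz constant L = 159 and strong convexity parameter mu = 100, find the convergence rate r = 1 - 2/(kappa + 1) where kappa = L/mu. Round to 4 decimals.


Step 1: Compute the condition number.
kappa = L/mu = 159/100 = 1.59
Step 2: Compute the convergence rate.
r = 1 - 2/(kappa + 1) = 1 - 2*mu/(L + mu) = (L - mu)/(L + mu) = 59/259 = 0.2278


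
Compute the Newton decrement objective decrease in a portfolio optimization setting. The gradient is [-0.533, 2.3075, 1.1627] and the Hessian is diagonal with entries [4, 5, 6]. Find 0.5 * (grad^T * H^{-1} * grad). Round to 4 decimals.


Step 1: H is diagonal, so H^(-1) * g = [-0.1333, 0.4615, 0.1938].
Step 2: g^T H^(-1) g = sum_i g_i^2 / H_ii
  = (-0.533)^2/4 + (2.3075)^2/5 + (1.1627)^2/6
  = 0.071 + 1.0649 + 0.2253 = 1.3612
Step 3: Objective decrease = 0.5 * g^T H^(-1) g = 0.6806


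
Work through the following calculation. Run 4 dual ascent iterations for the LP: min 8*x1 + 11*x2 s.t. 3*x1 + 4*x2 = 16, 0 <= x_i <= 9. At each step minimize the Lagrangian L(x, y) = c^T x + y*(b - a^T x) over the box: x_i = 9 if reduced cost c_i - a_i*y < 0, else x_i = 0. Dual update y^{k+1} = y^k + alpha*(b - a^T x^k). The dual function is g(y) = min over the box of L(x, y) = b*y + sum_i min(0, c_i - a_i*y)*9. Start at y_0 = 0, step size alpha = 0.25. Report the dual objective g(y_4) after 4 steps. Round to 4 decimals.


Dual ascent for LP: min 8*x1 + 11*x2, 3*x1 + 4*x2 = 16, 0 <= x_i <= 9
Step 1: y^k = 0.0, reduced costs: (8.0, 11.0)
  x^k = (0.0, 0.0), subgradient = b - a^T x = 16.0
  y^{k+1} = 0.0 + 0.25*16.0 = 4.0
Step 2: y^k = 4.0, reduced costs: (-4.0, -5.0)
  x^k = (9.0, 9.0), subgradient = b - a^T x = -47.0
  y^{k+1} = 4.0 + 0.25*-47.0 = -7.75
Step 3: y^k = -7.75, reduced costs: (31.25, 42.0)
  x^k = (0.0, 0.0), subgradient = b - a^T x = 16.0
  y^{k+1} = -7.75 + 0.25*16.0 = -3.75
Step 4: y^k = -3.75, reduced costs: (19.25, 26.0)
  x^k = (0.0, 0.0), subgradient = b - a^T x = 16.0
  y^{k+1} = -3.75 + 0.25*16.0 = 0.25
Dual objective at y_4 = 0.25: reduced costs (7.25, 10.0), box minimizer x = (0.0, 0.0)
g(y_4) = b*y + (c1 - a1*y)*x1 + (c2 - a2*y)*x2 = 16*0.25 + 7.25*0.0 + 10.0*0.0 = 4.0 + 0.0 + 0.0 = 4.0


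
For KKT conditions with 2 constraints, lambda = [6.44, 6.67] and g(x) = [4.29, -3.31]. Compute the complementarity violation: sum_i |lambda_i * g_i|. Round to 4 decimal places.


KKT complementary slackness check:
lambda_1 * g_1 = 6.44 * 4.29 = 27.6276
lambda_2 * g_2 = 6.67 * -3.31 = -22.0777
Total violation = 27.6276 + 22.0777 = 49.7053


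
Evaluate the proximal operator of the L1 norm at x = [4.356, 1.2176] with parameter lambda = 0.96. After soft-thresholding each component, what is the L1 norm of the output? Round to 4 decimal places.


Soft-thresholding with lambda = 0.96:
prox(4.356) = sign(4.356)*max(|4.356| - 0.96, 0) = 3.396
prox(1.2176) = sign(1.2176)*max(|1.2176| - 0.96, 0) = 0.2576
prox(x) = [3.396, 0.2576]
||prox(x)||_1 = 3.396 + 0.2576 = 3.6536


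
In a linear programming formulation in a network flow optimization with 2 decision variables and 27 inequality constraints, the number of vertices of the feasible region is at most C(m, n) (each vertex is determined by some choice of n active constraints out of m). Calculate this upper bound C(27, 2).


Each vertex corresponds to some choice of n active constraints out of m, so the number of vertices is at most C(m, n) = m! / (n!(m-n)!).
m = 27, n = 2
Numerator: 27 * 26
Denominator: 2! = 2
C(27, 2) = 351


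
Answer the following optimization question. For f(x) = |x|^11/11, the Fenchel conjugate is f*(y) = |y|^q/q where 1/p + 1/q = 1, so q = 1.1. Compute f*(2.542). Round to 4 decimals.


The conjugate exponent q satisfies 1/p + 1/q = 1.
p = 11, so q = 11/(11 - 1) = 1.1
|y|^q = 2.542^1.1 = 2.7906
f*(2.542) = 2.7906 / 1.1 = 2.5369


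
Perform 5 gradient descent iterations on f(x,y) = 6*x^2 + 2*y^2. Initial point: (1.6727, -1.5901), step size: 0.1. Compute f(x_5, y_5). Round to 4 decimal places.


Gradient descent on f(x,y) = 6*x^2 + 2*y^2.
Starting point: (1.6727, -1.5901), alpha = 0.1
Step 1: grad_x = 2*6*1.6727 = 20.0724, grad_y = 2*2*-1.5901 = -6.3604
  x_1 = 1.6727 - 0.1*20.0724 = -0.3345
  y_1 = -1.5901 - 0.1*-6.3604 = -0.9541
Step 2: grad_x = 2*6*-0.3345 = -4.0145, grad_y = 2*2*-0.9541 = -3.8162
  x_2 = -0.3345 - 0.1*-4.0145 = 0.0669
  y_2 = -0.9541 - 0.1*-3.8162 = -0.5724
Step 3: grad_x = 2*6*0.0669 = 0.8029, grad_y = 2*2*-0.5724 = -2.2897
  x_3 = 0.0669 - 0.1*0.8029 = -0.0134
  y_3 = -0.5724 - 0.1*-2.2897 = -0.3435
Step 4: grad_x = 2*6*-0.0134 = -0.1606, grad_y = 2*2*-0.3435 = -1.3738
  x_4 = -0.0134 - 0.1*-0.1606 = 0.0027
  y_4 = -0.3435 - 0.1*-1.3738 = -0.2061
Step 5: grad_x = 2*6*0.0027 = 0.0321, grad_y = 2*2*-0.2061 = -0.8243
  x_5 = 0.0027 - 0.1*0.0321 = -0.0005
  y_5 = -0.2061 - 0.1*-0.8243 = -0.1236
f(-0.0005, -0.1236) = 6*(-0.0005)^2 + 2*(-0.1236)^2 = 0.0306
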